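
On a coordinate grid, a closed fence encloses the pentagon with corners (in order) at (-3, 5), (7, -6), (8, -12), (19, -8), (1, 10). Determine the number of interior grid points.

The shoelace formula gives twice the area as |[(-3)·(-6) − 7·5] + [7·(-12) − 8·(-6)] + [8·(-8) − 19·(-12)] + [19·10 − 1·(-8)] + [1·5 − (-3)·10]| = 344, so the area is 172.
Summing gcd(|Δx|,|Δy|) over the edges gives the boundary count: gcd(10,11) + gcd(1,6) + gcd(11,4) + gcd(18,18) + gcd(4,5) = 1+1+1+18+1 = 22.
By Pick's theorem A = I + B/2 − 1, so I = 172 − 22/2 + 1 = 162.

162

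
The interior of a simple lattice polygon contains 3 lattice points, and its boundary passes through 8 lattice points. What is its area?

6

Pick's theorem states A = I + B/2 − 1, so A = 3 + 8/2 − 1 = 6.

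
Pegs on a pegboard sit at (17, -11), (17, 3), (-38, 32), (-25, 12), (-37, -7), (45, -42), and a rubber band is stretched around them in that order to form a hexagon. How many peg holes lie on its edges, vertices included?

19

The number of boundary lattice points is Σ gcd(|Δx|,|Δy|) = gcd(0,14) + gcd(55,29) + gcd(13,20) + gcd(12,19) + gcd(82,35) + gcd(28,31) = 14+1+1+1+1+1 = 19.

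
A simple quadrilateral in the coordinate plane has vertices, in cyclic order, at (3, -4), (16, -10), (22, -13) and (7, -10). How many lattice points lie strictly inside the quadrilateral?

37

The shoelace formula gives twice the area as |(3·(-10) − 16·(-4)) + (16·(-13) − 22·(-10)) + (22·(-10) − 7·(-13)) + (7·(-4) − 3·(-10))| = 81, so the area is 40.5.
Along each edge there are gcd(|Δx|,|Δy|)+1 lattice points, so counting each shared vertex once the boundary has gcd(13,6) + gcd(6,3) + gcd(15,3) + gcd(4,6) = 1+3+3+2 = 9.
By Pick's theorem A = I + B/2 − 1, so I = 40.5 − 9/2 + 1 = 37.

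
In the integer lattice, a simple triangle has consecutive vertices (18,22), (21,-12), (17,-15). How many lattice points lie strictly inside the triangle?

72

By the shoelace formula, twice the signed area is |(18·(-12) − 21·22) + (21·(-15) − 17·(-12)) + (17·22 − 18·(-15))| = 145, so the area is 72.5.
The number of boundary lattice points is Σ gcd(|Δx|,|Δy|) = gcd(3,34) + gcd(4,3) + gcd(1,37) = 1+1+1 = 3.
Pick's theorem gives I = A − B/2 + 1 = 72.5 − 3/2 + 1 = 72.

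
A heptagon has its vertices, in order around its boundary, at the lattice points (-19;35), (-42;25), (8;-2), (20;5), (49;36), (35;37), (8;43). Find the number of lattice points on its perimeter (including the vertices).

Along each edge there are gcd(|Δx|,|Δy|)+1 lattice points, so counting each shared vertex once the boundary has gcd(23,10) + gcd(50,27) + gcd(12,7) + gcd(29,31) + gcd(14,1) + gcd(27,6) + gcd(27,8) = 1+1+1+1+1+3+1 = 9.

9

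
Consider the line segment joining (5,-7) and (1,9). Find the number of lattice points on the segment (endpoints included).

5

The number of lattice points on a segment between lattice points is gcd(|Δx|,|Δy|) + 1 = gcd(4,16) + 1 = 4 + 1 = 5.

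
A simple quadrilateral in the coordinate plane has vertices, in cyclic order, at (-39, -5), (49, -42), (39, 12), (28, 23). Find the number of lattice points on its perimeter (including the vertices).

Along each edge there are gcd(|Δx|,|Δy|)+1 lattice points, so counting each shared vertex once the boundary has gcd(88,37) + gcd(10,54) + gcd(11,11) + gcd(67,28) = 1+2+11+1 = 15.

15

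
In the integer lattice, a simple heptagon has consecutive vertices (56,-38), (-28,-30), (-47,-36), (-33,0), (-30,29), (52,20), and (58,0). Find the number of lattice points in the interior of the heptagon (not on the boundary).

5376

Using the shoelace formula, 2A = |(56·(-30) − (-28)·(-38)) + ((-28)·(-36) − (-47)·(-30)) + ((-47)·0 − (-33)·(-36)) + ((-33)·29 − (-30)·0) + ((-30)·20 − 52·29) + (52·0 − 58·20) + (58·(-38) − 56·0)| = 10763, so the area is 10763/2.
Summing gcd(|Δx|,|Δy|) over the edges gives the boundary count: gcd(84,8) + gcd(19,6) + gcd(14,36) + gcd(3,29) + gcd(82,9) + gcd(6,20) + gcd(2,38) = 4+1+2+1+1+2+2 = 13.
Pick's theorem gives I = A − B/2 + 1 = 10763/2 − 13/2 + 1 = 5376.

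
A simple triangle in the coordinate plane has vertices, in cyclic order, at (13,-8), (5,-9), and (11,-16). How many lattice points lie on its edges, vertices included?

4

Summing gcd(|Δx|,|Δy|) over the edges gives the boundary count: gcd(8,1) + gcd(6,7) + gcd(2,8) = 1+1+2 = 4.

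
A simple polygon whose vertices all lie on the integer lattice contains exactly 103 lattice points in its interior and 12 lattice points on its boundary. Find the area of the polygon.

108

Pick's theorem states A = I + B/2 − 1, so A = 103 + 12/2 − 1 = 108.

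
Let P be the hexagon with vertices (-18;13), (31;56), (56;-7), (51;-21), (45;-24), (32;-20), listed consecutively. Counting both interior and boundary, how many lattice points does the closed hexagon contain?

Using the shoelace formula, 2A = |[(-18)·56 − 31·13] + [31·(-7) − 56·56] + [56·(-21) − 51·(-7)] + [51·(-24) − 45·(-21)] + [45·(-20) − 32·(-24)] + [32·13 − (-18)·(-20)]| = 5938, so the area is 2969.
Along each edge there are gcd(|Δx|,|Δy|)+1 lattice points, so counting each shared vertex once the boundary has gcd(49,43) + gcd(25,63) + gcd(5,14) + gcd(6,3) + gcd(13,4) + gcd(50,33) = 1+1+1+3+1+1 = 8.
Pick's theorem gives I = A − B/2 + 1 = 2969 − 8/2 + 1 = 2966, so the closed region contains I + B = 2966 + 8 = 2974 lattice points.

2974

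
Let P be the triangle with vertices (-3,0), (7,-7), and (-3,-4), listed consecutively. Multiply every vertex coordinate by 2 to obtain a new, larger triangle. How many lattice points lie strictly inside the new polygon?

The shoelace formula gives twice the area as |[(-3)·(-7) − 7·0] + [7·(-4) − (-3)·(-7)] + [(-3)·0 − (-3)·(-4)]| = 40, so the area is 20.
Along each edge there are gcd(|Δx|,|Δy|)+1 lattice points, so counting each shared vertex once the boundary has gcd(10,7) + gcd(10,3) + gcd(0,4) = 1+1+4 = 6.
Scaling by 2 multiplies the area by 2² = 4 (so the new area is 80) and multiplies the boundary lattice-point count by 2, giving 12.
By Pick's theorem, the interior count of the dilated polygon is 80 − 12/2 + 1 = 75.

75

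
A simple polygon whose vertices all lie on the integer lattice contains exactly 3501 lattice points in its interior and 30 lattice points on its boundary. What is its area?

Pick's theorem states A = I + B/2 − 1, so A = 3501 + 30/2 − 1 = 3515.

3515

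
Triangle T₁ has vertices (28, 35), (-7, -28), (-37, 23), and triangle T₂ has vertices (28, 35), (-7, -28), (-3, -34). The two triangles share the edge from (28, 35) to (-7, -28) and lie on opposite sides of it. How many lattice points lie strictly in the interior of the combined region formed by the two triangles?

The union is the simple quadrilateral with vertices (28, 35), (-37, 23), (-7, -28), (-3, -34) in order.
The shoelace formula gives twice the area as |(28·23 − (-37)·35) + ((-37)·(-28) − (-7)·23) + ((-7)·(-34) − (-3)·(-28)) + ((-3)·35 − 28·(-34))| = 4137, so the area is 4137/2.
Along each edge there are gcd(|Δx|,|Δy|)+1 lattice points, so counting each shared vertex once the boundary has gcd(65,12) + gcd(30,51) + gcd(4,6) + gcd(31,69) = 1+3+2+1 = 7.
By Pick's theorem I = A − B/2 + 1 = 4137/2 − 7/2 + 1 = 2066.

2066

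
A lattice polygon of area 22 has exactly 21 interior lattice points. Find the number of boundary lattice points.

Pick's theorem gives A = I + B/2 − 1, so B = 2(A − I + 1) = 2(22 − 21 + 1) = 4.

4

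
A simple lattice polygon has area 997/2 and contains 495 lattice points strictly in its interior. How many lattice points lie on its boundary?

9

Pick's theorem gives A = I + B/2 − 1, so B = 2(A − I + 1) = 2(997/2 − 495 + 1) = 9.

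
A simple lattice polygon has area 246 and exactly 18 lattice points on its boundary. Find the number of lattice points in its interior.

238

From Pick's theorem, I = A − B/2 + 1 = 246 − 18/2 + 1 = 238.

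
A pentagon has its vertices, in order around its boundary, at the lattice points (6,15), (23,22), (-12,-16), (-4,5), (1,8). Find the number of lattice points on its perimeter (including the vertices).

The number of boundary lattice points is Σ gcd(|Δx|,|Δy|) = gcd(17,7) + gcd(35,38) + gcd(8,21) + gcd(5,3) + gcd(5,7) = 1+1+1+1+1 = 5.

5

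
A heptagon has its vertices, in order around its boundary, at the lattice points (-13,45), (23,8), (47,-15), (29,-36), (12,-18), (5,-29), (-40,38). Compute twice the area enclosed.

5741

By the shoelace formula, twice the signed area is |((-13)·8 − 23·45) + (23·(-15) − 47·8) + (47·(-36) − 29·(-15)) + (29·(-18) − 12·(-36)) + (12·(-29) − 5·(-18)) + (5·38 − (-40)·(-29)) + ((-40)·45 − (-13)·38)| = 5741, so the area is 5741/2.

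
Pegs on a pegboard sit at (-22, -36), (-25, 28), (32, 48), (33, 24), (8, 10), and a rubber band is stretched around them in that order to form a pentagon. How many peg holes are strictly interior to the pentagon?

2177

Using the shoelace formula, 2A = |((-22)·28 − (-25)·(-36)) + ((-25)·48 − 32·28) + (32·24 − 33·48) + (33·10 − 8·24) + (8·(-36) − (-22)·10)| = 4358, so the area is 2179.
Along each edge there are gcd(|Δx|,|Δy|)+1 lattice points, so counting each shared vertex once the boundary has gcd(3,64) + gcd(57,20) + gcd(1,24) + gcd(25,14) + gcd(30,46) = 1+1+1+1+2 = 6.
Pick's theorem gives I = A − B/2 + 1 = 2179 − 6/2 + 1 = 2177.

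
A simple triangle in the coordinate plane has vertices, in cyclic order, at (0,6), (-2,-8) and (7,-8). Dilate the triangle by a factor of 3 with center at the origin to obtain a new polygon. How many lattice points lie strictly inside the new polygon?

The shoelace formula gives twice the area as |(0·(-8) − (-2)·6) + ((-2)·(-8) − 7·(-8)) + (7·6 − 0·(-8))| = 126, so the area is 63.
The number of boundary lattice points is Σ gcd(|Δx|,|Δy|) = gcd(2,14) + gcd(9,0) + gcd(7,14) = 2+9+7 = 18.
Scaling by 3 multiplies the area by 3² = 9 (so the new area is 567) and multiplies the boundary lattice-point count by 3, giving 54.
By Pick's theorem, the interior count of the dilated polygon is 567 − 54/2 + 1 = 541.

541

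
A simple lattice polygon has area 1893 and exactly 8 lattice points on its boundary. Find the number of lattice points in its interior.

From Pick's theorem, I = A − B/2 + 1 = 1893 − 8/2 + 1 = 1890.

1890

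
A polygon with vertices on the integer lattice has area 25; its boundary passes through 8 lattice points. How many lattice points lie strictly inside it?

Pick's theorem A = I + B/2 − 1 rearranges to I = A − B/2 + 1 = 25 − 8/2 + 1 = 22.

22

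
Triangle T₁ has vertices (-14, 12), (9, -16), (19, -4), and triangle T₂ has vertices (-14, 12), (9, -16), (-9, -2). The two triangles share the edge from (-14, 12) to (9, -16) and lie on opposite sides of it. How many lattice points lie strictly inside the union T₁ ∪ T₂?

The union is the simple quadrilateral with vertices (-14, 12), (19, -4), (9, -16), (-9, -2) in order.
Using the shoelace formula, 2A = |((-14)·(-4) − 19·12) + (19·(-16) − 9·(-4)) + (9·(-2) − (-9)·(-16)) + ((-9)·12 − (-14)·(-2))| = 738, so the area is 369.
Summing gcd(|Δx|,|Δy|) over the edges gives the boundary count: gcd(33,16) + gcd(10,12) + gcd(18,14) + gcd(5,14) = 1+2+2+1 = 6.
By Pick's theorem I = A − B/2 + 1 = 369 − 6/2 + 1 = 367.

367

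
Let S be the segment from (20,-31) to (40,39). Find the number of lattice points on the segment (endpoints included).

11

The number of lattice points on a segment between lattice points is gcd(|Δx|,|Δy|) + 1 = gcd(20,70) + 1 = 10 + 1 = 11.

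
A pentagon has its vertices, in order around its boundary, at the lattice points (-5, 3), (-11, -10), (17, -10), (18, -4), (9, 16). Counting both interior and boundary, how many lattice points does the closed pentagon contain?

The shoelace formula gives twice the area as |((-5)·(-10) − (-11)·3) + ((-11)·(-10) − 17·(-10)) + (17·(-4) − 18·(-10)) + (18·16 − 9·(-4)) + (9·3 − (-5)·16)| = 906, so the area is 453.
Summing gcd(|Δx|,|Δy|) over the edges gives the boundary count: gcd(6,13) + gcd(28,0) + gcd(1,6) + gcd(9,20) + gcd(14,13) = 1+28+1+1+1 = 32.
Pick's theorem gives I = A − B/2 + 1 = 453 − 32/2 + 1 = 438, so the closed region contains I + B = 438 + 32 = 470 lattice points.

470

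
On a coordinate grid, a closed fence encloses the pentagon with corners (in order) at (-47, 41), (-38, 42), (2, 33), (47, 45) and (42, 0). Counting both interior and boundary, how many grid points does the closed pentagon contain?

1698

Using the shoelace formula, 2A = |[(-47)·42 − (-38)·41] + [(-38)·33 − 2·42] + [2·45 − 47·33] + [47·0 − 42·45] + [42·41 − (-47)·0]| = 3383, so the area is 3383/2.
Along each edge there are gcd(|Δx|,|Δy|)+1 lattice points, so counting each shared vertex once the boundary has gcd(9,1) + gcd(40,9) + gcd(45,12) + gcd(5,45) + gcd(89,41) = 1+1+3+5+1 = 11.
Pick's theorem gives I = A − B/2 + 1 = 3383/2 − 11/2 + 1 = 1687, so the closed region contains I + B = 1687 + 11 = 1698 lattice points.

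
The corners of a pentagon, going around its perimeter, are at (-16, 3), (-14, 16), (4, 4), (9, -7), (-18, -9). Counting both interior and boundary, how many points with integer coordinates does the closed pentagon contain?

408

The shoelace formula gives twice the area as |((-16)·16 − (-14)·3) + ((-14)·4 − 4·16) + (4·(-7) − 9·4) + (9·(-9) − (-18)·(-7)) + ((-18)·3 − (-16)·(-9))| = 803, so the area is 803/2.
Along each edge there are gcd(|Δx|,|Δy|)+1 lattice points, so counting each shared vertex once the boundary has gcd(2,13) + gcd(18,12) + gcd(5,11) + gcd(27,2) + gcd(2,12) = 1+6+1+1+2 = 11.
Pick's theorem gives I = A − B/2 + 1 = 803/2 − 11/2 + 1 = 397, so the closed region contains I + B = 397 + 11 = 408 lattice points.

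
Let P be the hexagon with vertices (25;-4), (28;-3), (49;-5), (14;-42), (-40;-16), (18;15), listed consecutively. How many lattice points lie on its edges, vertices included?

Summing gcd(|Δx|,|Δy|) over the edges gives the boundary count: gcd(3,1) + gcd(21,2) + gcd(35,37) + gcd(54,26) + gcd(58,31) + gcd(7,19) = 1+1+1+2+1+1 = 7.

7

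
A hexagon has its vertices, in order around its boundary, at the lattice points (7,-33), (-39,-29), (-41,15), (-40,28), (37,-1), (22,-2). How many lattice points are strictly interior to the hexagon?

2783

Using the shoelace formula, 2A = |(7·(-29) − (-39)·(-33)) + ((-39)·15 − (-41)·(-29)) + ((-41)·28 − (-40)·15) + ((-40)·(-1) − 37·28) + (37·(-2) − 22·(-1)) + (22·(-33) − 7·(-2))| = 5572, so the area is 2786.
The number of boundary lattice points is Σ gcd(|Δx|,|Δy|) = gcd(46,4) + gcd(2,44) + gcd(1,13) + gcd(77,29) + gcd(15,1) + gcd(15,31) = 2+2+1+1+1+1 = 8.
By Pick's theorem A = I + B/2 − 1, so I = 2786 − 8/2 + 1 = 2783.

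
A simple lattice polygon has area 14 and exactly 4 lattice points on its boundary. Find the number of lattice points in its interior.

From Pick's theorem, I = A − B/2 + 1 = 14 − 4/2 + 1 = 13.

13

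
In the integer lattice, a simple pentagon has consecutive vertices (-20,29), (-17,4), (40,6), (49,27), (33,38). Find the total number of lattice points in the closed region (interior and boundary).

By the shoelace formula, twice the signed area is |[(-20)·4 − (-17)·29] + [(-17)·6 − 40·4] + [40·27 − 49·6] + [49·38 − 33·27] + [33·29 − (-20)·38]| = 3625, so the area is 3625/2.
Summing gcd(|Δx|,|Δy|) over the edges gives the boundary count: gcd(3,25) + gcd(57,2) + gcd(9,21) + gcd(16,11) + gcd(53,9) = 1+1+3+1+1 = 7.
Pick's theorem gives I = A − B/2 + 1 = 3625/2 − 7/2 + 1 = 1810, so the closed region contains I + B = 1810 + 7 = 1817 lattice points.

1817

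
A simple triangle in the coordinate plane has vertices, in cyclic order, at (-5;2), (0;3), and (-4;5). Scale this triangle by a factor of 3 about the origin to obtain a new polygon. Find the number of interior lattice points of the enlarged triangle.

58

By the shoelace formula, twice the signed area is |[(-5)·3 − 0·2] + [0·5 − (-4)·3] + [(-4)·2 − (-5)·5]| = 14, so the area is 7.
Summing gcd(|Δx|,|Δy|) over the edges gives the boundary count: gcd(5,1) + gcd(4,2) + gcd(1,3) = 1+2+1 = 4.
Scaling by 3 multiplies the area by 3² = 9 (so the new area is 63) and multiplies the boundary lattice-point count by 3, giving 12.
By Pick's theorem, the interior count of the dilated polygon is 63 − 12/2 + 1 = 58.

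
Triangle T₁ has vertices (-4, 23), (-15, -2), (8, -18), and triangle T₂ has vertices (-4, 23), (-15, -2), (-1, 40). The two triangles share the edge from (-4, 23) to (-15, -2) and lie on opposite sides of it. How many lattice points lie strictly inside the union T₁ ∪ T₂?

The union is the simple quadrilateral with vertices (-4, 23), (8, -18), (-15, -2), (-1, 40) in order.
Using the shoelace formula, 2A = |[(-4)·(-18) − 8·23] + [8·(-2) − (-15)·(-18)] + [(-15)·40 − (-1)·(-2)] + [(-1)·23 − (-4)·40]| = 863, so the area is 431.5.
Along each edge there are gcd(|Δx|,|Δy|)+1 lattice points, so counting each shared vertex once the boundary has gcd(12,41) + gcd(23,16) + gcd(14,42) + gcd(3,17) = 1+1+14+1 = 17.
By Pick's theorem I = A − B/2 + 1 = 431.5 − 17/2 + 1 = 424.

424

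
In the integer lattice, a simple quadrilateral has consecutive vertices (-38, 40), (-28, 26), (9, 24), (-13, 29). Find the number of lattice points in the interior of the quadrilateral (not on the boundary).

189

The shoelace formula gives twice the area as |((-38)·26 − (-28)·40) + ((-28)·24 − 9·26) + (9·29 − (-13)·24) + ((-13)·40 − (-38)·29)| = 381, so the area is 381/2.
The number of boundary lattice points is Σ gcd(|Δx|,|Δy|) = gcd(10,14) + gcd(37,2) + gcd(22,5) + gcd(25,11) = 2+1+1+1 = 5.
By Pick's theorem A = I + B/2 − 1, so I = 381/2 − 5/2 + 1 = 189.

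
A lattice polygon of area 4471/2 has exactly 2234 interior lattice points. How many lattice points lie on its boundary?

Pick's theorem gives A = I + B/2 − 1, so B = 2(A − I + 1) = 2(4471/2 − 2234 + 1) = 5.

5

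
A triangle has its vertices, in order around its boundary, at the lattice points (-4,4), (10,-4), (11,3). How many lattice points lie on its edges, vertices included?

The number of boundary lattice points is Σ gcd(|Δx|,|Δy|) = gcd(14,8) + gcd(1,7) + gcd(15,1) = 2+1+1 = 4.

4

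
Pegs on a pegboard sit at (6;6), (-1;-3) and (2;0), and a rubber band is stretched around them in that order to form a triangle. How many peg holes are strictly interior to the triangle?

1

Using the shoelace formula, 2A = |[6·(-3) − (-1)·6] + [(-1)·0 − 2·(-3)] + [2·6 − 6·0]| = 6, so the area is 3.
Summing gcd(|Δx|,|Δy|) over the edges gives the boundary count: gcd(7,9) + gcd(3,3) + gcd(4,6) = 1+3+2 = 6.
By Pick's theorem A = I + B/2 − 1, so I = 3 − 6/2 + 1 = 1.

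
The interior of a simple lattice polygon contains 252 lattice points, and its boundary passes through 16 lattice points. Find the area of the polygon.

259

By Pick's theorem, A = I + B/2 − 1 = 252 + 16/2 − 1 = 259.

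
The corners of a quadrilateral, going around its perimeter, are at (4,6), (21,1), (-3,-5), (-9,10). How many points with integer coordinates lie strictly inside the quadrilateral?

By the shoelace formula, twice the signed area is |[4·1 − 21·6] + [21·(-5) − (-3)·1] + [(-3)·10 − (-9)·(-5)] + [(-9)·6 − 4·10]| = 393, so the area is 393/2.
The number of boundary lattice points is Σ gcd(|Δx|,|Δy|) = gcd(17,5) + gcd(24,6) + gcd(6,15) + gcd(13,4) = 1+6+3+1 = 11.
By Pick's theorem A = I + B/2 − 1, so I = 393/2 − 11/2 + 1 = 192.

192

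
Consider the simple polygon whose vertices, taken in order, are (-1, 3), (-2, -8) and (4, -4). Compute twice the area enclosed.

62

Using the shoelace formula, 2A = |((-1)·(-8) − (-2)·3) + ((-2)·(-4) − 4·(-8)) + (4·3 − (-1)·(-4))| = 62, so the area is 31.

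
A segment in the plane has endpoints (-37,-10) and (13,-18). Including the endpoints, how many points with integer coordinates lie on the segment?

The number of lattice points on a segment between lattice points is gcd(|Δx|,|Δy|) + 1 = gcd(50,8) + 1 = 2 + 1 = 3.

3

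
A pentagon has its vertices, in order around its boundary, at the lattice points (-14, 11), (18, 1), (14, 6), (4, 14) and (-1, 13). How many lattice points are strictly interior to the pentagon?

143

Using the shoelace formula, 2A = |[(-14)·1 − 18·11] + [18·6 − 14·1] + [14·14 − 4·6] + [4·13 − (-1)·14] + [(-1)·11 − (-14)·13]| = 291, so the area is 291/2.
The number of boundary lattice points is Σ gcd(|Δx|,|Δy|) = gcd(32,10) + gcd(4,5) + gcd(10,8) + gcd(5,1) + gcd(13,2) = 2+1+2+1+1 = 7.
By Pick's theorem A = I + B/2 − 1, so I = 291/2 − 7/2 + 1 = 143.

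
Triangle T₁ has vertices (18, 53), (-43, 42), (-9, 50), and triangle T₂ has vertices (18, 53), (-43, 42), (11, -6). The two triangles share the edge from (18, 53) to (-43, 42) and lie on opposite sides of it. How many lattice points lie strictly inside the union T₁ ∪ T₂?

1813

The union is the simple quadrilateral with vertices (18, 53), (-9, 50), (-43, 42), (11, -6) in order.
By the shoelace formula, twice the signed area is |[18·50 − (-9)·53] + [(-9)·42 − (-43)·50] + [(-43)·(-6) − 11·42] + [11·53 − 18·(-6)]| = 3636, so the area is 1818.
Summing gcd(|Δx|,|Δy|) over the edges gives the boundary count: gcd(27,3) + gcd(34,8) + gcd(54,48) + gcd(7,59) = 3+2+6+1 = 12.
By Pick's theorem I = A − B/2 + 1 = 1818 − 12/2 + 1 = 1813.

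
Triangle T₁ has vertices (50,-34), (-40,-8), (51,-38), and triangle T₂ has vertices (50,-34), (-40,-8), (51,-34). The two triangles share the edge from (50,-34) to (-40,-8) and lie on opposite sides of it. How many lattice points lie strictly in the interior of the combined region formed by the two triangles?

173

The union is the simple quadrilateral with vertices (50,-34), (51,-38), (-40,-8), (51,-34) in order.
Using the shoelace formula, 2A = |(50·(-38) − 51·(-34)) + (51·(-8) − (-40)·(-38)) + ((-40)·(-34) − 51·(-8)) + (51·(-34) − 50·(-34))| = 360, so the area is 180.
Along each edge there are gcd(|Δx|,|Δy|)+1 lattice points, so counting each shared vertex once the boundary has gcd(1,4) + gcd(91,30) + gcd(91,26) + gcd(1,0) = 1+1+13+1 = 16.
By Pick's theorem I = A − B/2 + 1 = 180 − 16/2 + 1 = 173.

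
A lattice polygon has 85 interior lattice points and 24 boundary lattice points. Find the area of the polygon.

Pick's theorem states A = I + B/2 − 1, so A = 85 + 24/2 − 1 = 96.

96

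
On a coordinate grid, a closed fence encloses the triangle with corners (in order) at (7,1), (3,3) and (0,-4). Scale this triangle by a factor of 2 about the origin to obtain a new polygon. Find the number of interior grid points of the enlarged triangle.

65

By the shoelace formula, twice the signed area is |[7·3 − 3·1] + [3·(-4) − 0·3] + [0·1 − 7·(-4)]| = 34, so the area is 17.
The number of boundary lattice points is Σ gcd(|Δx|,|Δy|) = gcd(4,2) + gcd(3,7) + gcd(7,5) = 2+1+1 = 4.
Scaling by 2 multiplies the area by 2² = 4 (so the new area is 68) and multiplies the boundary lattice-point count by 2, giving 8.
By Pick's theorem, the interior count of the dilated polygon is 68 − 8/2 + 1 = 65.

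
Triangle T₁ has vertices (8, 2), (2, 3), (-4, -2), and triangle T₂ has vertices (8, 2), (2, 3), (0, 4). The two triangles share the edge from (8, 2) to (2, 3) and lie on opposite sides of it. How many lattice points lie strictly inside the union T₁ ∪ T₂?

The union is the simple quadrilateral with vertices (8, 2), (-4, -2), (2, 3), (0, 4) in order.
The shoelace formula gives twice the area as |(8·(-2) − (-4)·2) + ((-4)·3 − 2·(-2)) + (2·4 − 0·3) + (0·2 − 8·4)| = 40, so the area is 20.
Along each edge there are gcd(|Δx|,|Δy|)+1 lattice points, so counting each shared vertex once the boundary has gcd(12,4) + gcd(6,5) + gcd(2,1) + gcd(8,2) = 4+1+1+2 = 8.
By Pick's theorem I = A − B/2 + 1 = 20 − 8/2 + 1 = 17.

17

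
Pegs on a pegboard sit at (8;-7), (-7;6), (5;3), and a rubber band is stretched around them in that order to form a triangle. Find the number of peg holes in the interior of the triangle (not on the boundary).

54

By the shoelace formula, twice the signed area is |(8·6 − (-7)·(-7)) + ((-7)·3 − 5·6) + (5·(-7) − 8·3)| = 111, so the area is 111/2.
The number of boundary lattice points is Σ gcd(|Δx|,|Δy|) = gcd(15,13) + gcd(12,3) + gcd(3,10) = 1+3+1 = 5.
By Pick's theorem A = I + B/2 − 1, so I = 111/2 − 5/2 + 1 = 54.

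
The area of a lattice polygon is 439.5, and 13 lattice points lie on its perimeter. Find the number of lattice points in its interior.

434

From Pick's theorem, I = A − B/2 + 1 = 439.5 − 13/2 + 1 = 434.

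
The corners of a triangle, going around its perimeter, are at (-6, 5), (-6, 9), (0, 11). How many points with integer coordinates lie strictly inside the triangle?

The shoelace formula gives twice the area as |[(-6)·9 − (-6)·5] + [(-6)·11 − 0·9] + [0·5 − (-6)·11]| = 24, so the area is 12.
Summing gcd(|Δx|,|Δy|) over the edges gives the boundary count: gcd(0,4) + gcd(6,2) + gcd(6,6) = 4+2+6 = 12.
Pick's theorem gives I = A − B/2 + 1 = 12 − 12/2 + 1 = 7.

7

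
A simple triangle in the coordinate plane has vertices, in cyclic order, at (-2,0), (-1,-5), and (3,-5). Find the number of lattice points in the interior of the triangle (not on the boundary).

By the shoelace formula, twice the signed area is |((-2)·(-5) − (-1)·0) + ((-1)·(-5) − 3·(-5)) + (3·0 − (-2)·(-5))| = 20, so the area is 10.
Summing gcd(|Δx|,|Δy|) over the edges gives the boundary count: gcd(1,5) + gcd(4,0) + gcd(5,5) = 1+4+5 = 10.
By Pick's theorem A = I + B/2 − 1, so I = 10 − 10/2 + 1 = 6.

6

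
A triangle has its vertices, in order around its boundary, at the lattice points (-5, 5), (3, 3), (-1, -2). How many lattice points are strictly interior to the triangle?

23

By the shoelace formula, twice the signed area is |((-5)·3 − 3·5) + (3·(-2) − (-1)·3) + ((-1)·5 − (-5)·(-2))| = 48, so the area is 24.
Along each edge there are gcd(|Δx|,|Δy|)+1 lattice points, so counting each shared vertex once the boundary has gcd(8,2) + gcd(4,5) + gcd(4,7) = 2+1+1 = 4.
By Pick's theorem A = I + B/2 − 1, so I = 24 − 4/2 + 1 = 23.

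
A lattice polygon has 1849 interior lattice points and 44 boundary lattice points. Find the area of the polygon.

By Pick's theorem, A = I + B/2 − 1 = 1849 + 44/2 − 1 = 1870.

1870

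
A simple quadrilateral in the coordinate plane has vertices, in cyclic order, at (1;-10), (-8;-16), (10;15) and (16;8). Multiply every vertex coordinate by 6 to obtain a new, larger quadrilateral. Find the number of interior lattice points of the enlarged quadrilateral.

6889

The shoelace formula gives twice the area as |[1·(-16) − (-8)·(-10)] + [(-8)·15 − 10·(-16)] + [10·8 − 16·15] + [16·(-10) − 1·8]| = 384, so the area is 192.
Along each edge there are gcd(|Δx|,|Δy|)+1 lattice points, so counting each shared vertex once the boundary has gcd(9,6) + gcd(18,31) + gcd(6,7) + gcd(15,18) = 3+1+1+3 = 8.
Scaling by 6 multiplies the area by 6² = 36 (so the new area is 6912) and multiplies the boundary lattice-point count by 6, giving 48.
By Pick's theorem, the interior count of the dilated polygon is 6912 − 48/2 + 1 = 6889.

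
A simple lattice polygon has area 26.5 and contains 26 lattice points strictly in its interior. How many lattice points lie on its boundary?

Pick's theorem gives A = I + B/2 − 1, so B = 2(A − I + 1) = 2(26.5 − 26 + 1) = 3.

3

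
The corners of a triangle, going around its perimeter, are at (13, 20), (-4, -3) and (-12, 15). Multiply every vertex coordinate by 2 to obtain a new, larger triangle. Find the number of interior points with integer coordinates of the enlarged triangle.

Using the shoelace formula, 2A = |(13·(-3) − (-4)·20) + ((-4)·15 − (-12)·(-3)) + ((-12)·20 − 13·15)| = 490, so the area is 245.
Summing gcd(|Δx|,|Δy|) over the edges gives the boundary count: gcd(17,23) + gcd(8,18) + gcd(25,5) = 1+2+5 = 8.
Scaling by 2 multiplies the area by 2² = 4 (so the new area is 980) and multiplies the boundary lattice-point count by 2, giving 16.
By Pick's theorem, the interior count of the dilated polygon is 980 − 16/2 + 1 = 973.

973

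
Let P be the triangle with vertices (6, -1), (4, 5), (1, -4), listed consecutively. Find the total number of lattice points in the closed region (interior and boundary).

The shoelace formula gives twice the area as |[6·5 − 4·(-1)] + [4·(-4) − 1·5] + [1·(-1) − 6·(-4)]| = 36, so the area is 18.
Summing gcd(|Δx|,|Δy|) over the edges gives the boundary count: gcd(2,6) + gcd(3,9) + gcd(5,3) = 2+3+1 = 6.
Pick's theorem gives I = A − B/2 + 1 = 18 − 6/2 + 1 = 16, so the closed region contains I + B = 16 + 6 = 22 lattice points.

22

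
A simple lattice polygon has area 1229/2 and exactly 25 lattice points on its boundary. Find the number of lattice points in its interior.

Pick's theorem A = I + B/2 − 1 rearranges to I = A − B/2 + 1 = 1229/2 − 25/2 + 1 = 603.

603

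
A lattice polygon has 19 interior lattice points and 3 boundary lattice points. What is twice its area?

39

By Pick's theorem, A = I + B/2 − 1 = 19 + 3/2 − 1 = 39/2.
Hence 2A = 39.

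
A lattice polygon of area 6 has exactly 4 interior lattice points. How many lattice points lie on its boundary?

Pick's theorem gives A = I + B/2 − 1, so B = 2(A − I + 1) = 2(6 − 4 + 1) = 6.

6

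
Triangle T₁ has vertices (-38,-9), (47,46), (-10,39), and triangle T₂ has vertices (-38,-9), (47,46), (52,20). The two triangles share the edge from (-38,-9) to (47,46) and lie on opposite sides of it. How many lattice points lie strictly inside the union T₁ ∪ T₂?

2510

The union is the simple quadrilateral with vertices (-38,-9), (-10,39), (47,46), (52,20) in order.
By the shoelace formula, twice the signed area is |[(-38)·39 − (-10)·(-9)] + [(-10)·46 − 47·39] + [47·20 − 52·46] + [52·(-9) − (-38)·20]| = 5025, so the area is 2512.5.
Summing gcd(|Δx|,|Δy|) over the edges gives the boundary count: gcd(28,48) + gcd(57,7) + gcd(5,26) + gcd(90,29) = 4+1+1+1 = 7.
By Pick's theorem I = A − B/2 + 1 = 2512.5 − 7/2 + 1 = 2510.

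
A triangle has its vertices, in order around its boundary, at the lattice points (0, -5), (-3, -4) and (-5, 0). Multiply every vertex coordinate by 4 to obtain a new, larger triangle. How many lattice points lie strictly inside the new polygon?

The shoelace formula gives twice the area as |(0·(-4) − (-3)·(-5)) + ((-3)·0 − (-5)·(-4)) + ((-5)·(-5) − 0·0)| = 10, so the area is 5.
Along each edge there are gcd(|Δx|,|Δy|)+1 lattice points, so counting each shared vertex once the boundary has gcd(3,1) + gcd(2,4) + gcd(5,5) = 1+2+5 = 8.
Scaling by 4 multiplies the area by 4² = 16 (so the new area is 80) and multiplies the boundary lattice-point count by 4, giving 32.
By Pick's theorem, the interior count of the dilated polygon is 80 − 32/2 + 1 = 65.

65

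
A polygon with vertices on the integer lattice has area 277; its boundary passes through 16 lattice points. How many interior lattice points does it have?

From Pick's theorem, I = A − B/2 + 1 = 277 − 16/2 + 1 = 270.

270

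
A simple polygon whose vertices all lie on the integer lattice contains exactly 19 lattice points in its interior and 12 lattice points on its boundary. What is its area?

24

By Pick's theorem, A = I + B/2 − 1 = 19 + 12/2 − 1 = 24.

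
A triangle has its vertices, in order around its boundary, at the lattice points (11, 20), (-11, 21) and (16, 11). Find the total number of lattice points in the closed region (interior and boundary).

99

Using the shoelace formula, 2A = |(11·21 − (-11)·20) + ((-11)·11 − 16·21) + (16·20 − 11·11)| = 193, so the area is 193/2.
Along each edge there are gcd(|Δx|,|Δy|)+1 lattice points, so counting each shared vertex once the boundary has gcd(22,1) + gcd(27,10) + gcd(5,9) = 1+1+1 = 3.
Pick's theorem gives I = A − B/2 + 1 = 193/2 − 3/2 + 1 = 96, so the closed region contains I + B = 96 + 3 = 99 lattice points.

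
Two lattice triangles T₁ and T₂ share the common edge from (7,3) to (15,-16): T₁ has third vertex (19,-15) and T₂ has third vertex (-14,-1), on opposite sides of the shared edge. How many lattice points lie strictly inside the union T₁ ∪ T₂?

254

The union is the simple quadrilateral with vertices (7,3), (19,-15), (15,-16), (-14,-1) in order.
By the shoelace formula, twice the signed area is |[7·(-15) − 19·3] + [19·(-16) − 15·(-15)] + [15·(-1) − (-14)·(-16)] + [(-14)·3 − 7·(-1)]| = 515, so the area is 257.5.
Summing gcd(|Δx|,|Δy|) over the edges gives the boundary count: gcd(12,18) + gcd(4,1) + gcd(29,15) + gcd(21,4) = 6+1+1+1 = 9.
By Pick's theorem I = A − B/2 + 1 = 257.5 − 9/2 + 1 = 254.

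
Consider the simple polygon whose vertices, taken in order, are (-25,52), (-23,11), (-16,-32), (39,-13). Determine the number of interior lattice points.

2495

The shoelace formula gives twice the area as |((-25)·11 − (-23)·52) + ((-23)·(-32) − (-16)·11) + ((-16)·(-13) − 39·(-32)) + (39·52 − (-25)·(-13))| = 4992, so the area is 2496.
The number of boundary lattice points is Σ gcd(|Δx|,|Δy|) = gcd(2,41) + gcd(7,43) + gcd(55,19) + gcd(64,65) = 1+1+1+1 = 4.
Pick's theorem gives I = A − B/2 + 1 = 2496 − 4/2 + 1 = 2495.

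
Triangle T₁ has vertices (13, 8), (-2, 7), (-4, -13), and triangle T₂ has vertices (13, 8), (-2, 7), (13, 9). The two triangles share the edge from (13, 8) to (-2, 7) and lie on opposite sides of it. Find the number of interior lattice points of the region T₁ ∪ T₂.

The union is the simple quadrilateral with vertices (13, 8), (-4, -13), (-2, 7), (13, 9) in order.
Using the shoelace formula, 2A = |(13·(-13) − (-4)·8) + ((-4)·7 − (-2)·(-13)) + ((-2)·9 − 13·7) + (13·8 − 13·9)| = 313, so the area is 156.5.
The number of boundary lattice points is Σ gcd(|Δx|,|Δy|) = gcd(17,21) + gcd(2,20) + gcd(15,2) + gcd(0,1) = 1+2+1+1 = 5.
By Pick's theorem I = A − B/2 + 1 = 156.5 − 5/2 + 1 = 155.

155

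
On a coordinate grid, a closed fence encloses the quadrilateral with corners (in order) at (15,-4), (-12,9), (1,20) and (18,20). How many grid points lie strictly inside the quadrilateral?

427

Using the shoelace formula, 2A = |[15·9 − (-12)·(-4)] + [(-12)·20 − 1·9] + [1·20 − 18·20] + [18·(-4) − 15·20]| = 874, so the area is 437.
Along each edge there are gcd(|Δx|,|Δy|)+1 lattice points, so counting each shared vertex once the boundary has gcd(27,13) + gcd(13,11) + gcd(17,0) + gcd(3,24) = 1+1+17+3 = 22.
By Pick's theorem A = I + B/2 − 1, so I = 437 − 22/2 + 1 = 427.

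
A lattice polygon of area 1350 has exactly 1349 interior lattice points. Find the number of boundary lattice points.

Pick's theorem gives A = I + B/2 − 1, so B = 2(A − I + 1) = 2(1350 − 1349 + 1) = 4.

4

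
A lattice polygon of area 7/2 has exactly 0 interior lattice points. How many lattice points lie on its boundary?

Pick's theorem gives A = I + B/2 − 1, so B = 2(A − I + 1) = 2(7/2 − 0 + 1) = 9.

9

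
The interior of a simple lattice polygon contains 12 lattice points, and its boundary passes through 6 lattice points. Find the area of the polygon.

Pick's theorem states A = I + B/2 − 1, so A = 12 + 6/2 − 1 = 14.

14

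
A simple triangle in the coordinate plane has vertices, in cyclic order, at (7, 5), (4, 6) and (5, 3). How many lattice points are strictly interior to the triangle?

By the shoelace formula, twice the signed area is |(7·6 − 4·5) + (4·3 − 5·6) + (5·5 − 7·3)| = 8, so the area is 4.
Along each edge there are gcd(|Δx|,|Δy|)+1 lattice points, so counting each shared vertex once the boundary has gcd(3,1) + gcd(1,3) + gcd(2,2) = 1+1+2 = 4.
By Pick's theorem A = I + B/2 − 1, so I = 4 − 4/2 + 1 = 3.

3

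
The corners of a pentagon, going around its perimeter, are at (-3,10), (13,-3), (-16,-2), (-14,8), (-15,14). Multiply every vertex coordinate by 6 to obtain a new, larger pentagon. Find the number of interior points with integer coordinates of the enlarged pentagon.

Using the shoelace formula, 2A = |[(-3)·(-3) − 13·10] + [13·(-2) − (-16)·(-3)] + [(-16)·8 − (-14)·(-2)] + [(-14)·14 − (-15)·8] + [(-15)·10 − (-3)·14]| = 535, so the area is 267.5.
Summing gcd(|Δx|,|Δy|) over the edges gives the boundary count: gcd(16,13) + gcd(29,1) + gcd(2,10) + gcd(1,6) + gcd(12,4) = 1+1+2+1+4 = 9.
Scaling by 6 multiplies the area by 6² = 36 (so the new area is 9630) and multiplies the boundary lattice-point count by 6, giving 54.
By Pick's theorem, the interior count of the dilated polygon is 9630 − 54/2 + 1 = 9604.

9604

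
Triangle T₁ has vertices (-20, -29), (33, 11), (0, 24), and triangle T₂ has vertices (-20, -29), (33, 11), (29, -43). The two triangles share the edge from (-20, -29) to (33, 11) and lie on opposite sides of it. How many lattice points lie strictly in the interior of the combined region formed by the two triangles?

2351

The union is the simple quadrilateral with vertices (-20, -29), (0, 24), (33, 11), (29, -43) in order.
The shoelace formula gives twice the area as |((-20)·24 − 0·(-29)) + (0·11 − 33·24) + (33·(-43) − 29·11) + (29·(-29) − (-20)·(-43))| = 4711, so the area is 4711/2.
Along each edge there are gcd(|Δx|,|Δy|)+1 lattice points, so counting each shared vertex once the boundary has gcd(20,53) + gcd(33,13) + gcd(4,54) + gcd(49,14) = 1+1+2+7 = 11.
By Pick's theorem I = A − B/2 + 1 = 4711/2 − 11/2 + 1 = 2351.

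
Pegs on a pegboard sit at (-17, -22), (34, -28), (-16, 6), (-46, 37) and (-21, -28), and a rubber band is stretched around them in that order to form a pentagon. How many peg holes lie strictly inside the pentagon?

1352

By the shoelace formula, twice the signed area is |((-17)·(-28) − 34·(-22)) + (34·6 − (-16)·(-28)) + ((-16)·37 − (-46)·6) + ((-46)·(-28) − (-21)·37) + ((-21)·(-22) − (-17)·(-28))| = 2715, so the area is 1357.5.
The number of boundary lattice points is Σ gcd(|Δx|,|Δy|) = gcd(51,6) + gcd(50,34) + gcd(30,31) + gcd(25,65) + gcd(4,6) = 3+2+1+5+2 = 13.
By Pick's theorem A = I + B/2 − 1, so I = 1357.5 − 13/2 + 1 = 1352.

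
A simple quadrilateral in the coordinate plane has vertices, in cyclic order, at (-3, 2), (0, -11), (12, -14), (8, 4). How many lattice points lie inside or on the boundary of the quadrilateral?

181

By the shoelace formula, twice the signed area is |((-3)·(-11) − 0·2) + (0·(-14) − 12·(-11)) + (12·4 − 8·(-14)) + (8·2 − (-3)·4)| = 353, so the area is 176.5.
Summing gcd(|Δx|,|Δy|) over the edges gives the boundary count: gcd(3,13) + gcd(12,3) + gcd(4,18) + gcd(11,2) = 1+3+2+1 = 7.
Pick's theorem gives I = A − B/2 + 1 = 176.5 − 7/2 + 1 = 174, so the closed region contains I + B = 174 + 7 = 181 lattice points.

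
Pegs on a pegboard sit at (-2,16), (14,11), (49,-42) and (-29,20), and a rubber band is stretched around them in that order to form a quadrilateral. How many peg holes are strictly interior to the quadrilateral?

1016

The shoelace formula gives twice the area as |((-2)·11 − 14·16) + (14·(-42) − 49·11) + (49·20 − (-29)·(-42)) + ((-29)·16 − (-2)·20)| = 2035, so the area is 1017.5.
Summing gcd(|Δx|,|Δy|) over the edges gives the boundary count: gcd(16,5) + gcd(35,53) + gcd(78,62) + gcd(27,4) = 1+1+2+1 = 5.
Pick's theorem gives I = A − B/2 + 1 = 1017.5 − 5/2 + 1 = 1016.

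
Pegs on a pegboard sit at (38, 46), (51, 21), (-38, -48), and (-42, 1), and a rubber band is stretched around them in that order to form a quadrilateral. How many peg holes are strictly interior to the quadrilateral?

By the shoelace formula, twice the signed area is |(38·21 − 51·46) + (51·(-48) − (-38)·21) + ((-38)·1 − (-42)·(-48)) + ((-42)·46 − 38·1)| = 7222, so the area is 3611.
Summing gcd(|Δx|,|Δy|) over the edges gives the boundary count: gcd(13,25) + gcd(89,69) + gcd(4,49) + gcd(80,45) = 1+1+1+5 = 8.
Pick's theorem gives I = A − B/2 + 1 = 3611 − 8/2 + 1 = 3608.

3608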